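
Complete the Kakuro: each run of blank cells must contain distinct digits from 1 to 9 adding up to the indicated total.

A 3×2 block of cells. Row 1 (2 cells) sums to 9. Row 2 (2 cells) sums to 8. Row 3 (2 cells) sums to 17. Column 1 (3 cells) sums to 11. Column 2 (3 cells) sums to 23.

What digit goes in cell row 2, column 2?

17 in 2 cells must be {8,9}; 23 in 3 cells must be {6,8,9}.
The 8 across and the 23 down share only 6, so (2,2) = 6.
The 17 across and the 11 down share only 8, so (3,1) = 8.
(3,2) = 17 − 8 = 9 completes the 17 across.
(1,2) = 23 − 15 = 8 completes the 23 down.
(2,1) = 8 − 6 = 2 completes the 8 across.
(1,1) = 9 − 8 = 1 completes the 9 across.

6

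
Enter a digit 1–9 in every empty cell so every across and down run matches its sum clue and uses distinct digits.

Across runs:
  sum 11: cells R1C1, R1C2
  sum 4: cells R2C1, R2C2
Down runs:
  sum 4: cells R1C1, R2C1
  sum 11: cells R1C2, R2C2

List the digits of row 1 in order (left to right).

3 8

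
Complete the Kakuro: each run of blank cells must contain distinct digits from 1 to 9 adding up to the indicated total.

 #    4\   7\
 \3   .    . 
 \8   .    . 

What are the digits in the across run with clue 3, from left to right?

1, 2

3 in 2 cells must be {1,2}; 4 in 2 cells must be {1,3}.
The 3 across and the 4 down share only 1, so R1C1 = 1.
R1C2 = 3 − 1 = 2 completes the 3 across.
R2C1 = 4 − 1 = 3 completes the 4 down.
R2C2 = 8 − 3 = 5 completes the 8 across.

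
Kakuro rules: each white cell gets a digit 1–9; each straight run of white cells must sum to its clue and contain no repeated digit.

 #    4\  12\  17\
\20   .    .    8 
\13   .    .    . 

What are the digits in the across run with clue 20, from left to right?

4 in 2 cells must be {1,3}; 17 in 2 cells must be {8,9}.
Given what's placed, R1C1 must be 3 to fit the 20 across and 4 down.
R1C2 = 20 − 11 = 9 completes the 20 across.
R2C1 = 4 − 3 = 1 completes the 4 down.
R2C2 = 12 − 9 = 3 completes the 12 down.
R2C3 = 13 − 4 = 9 completes the 13 across.

3 9 8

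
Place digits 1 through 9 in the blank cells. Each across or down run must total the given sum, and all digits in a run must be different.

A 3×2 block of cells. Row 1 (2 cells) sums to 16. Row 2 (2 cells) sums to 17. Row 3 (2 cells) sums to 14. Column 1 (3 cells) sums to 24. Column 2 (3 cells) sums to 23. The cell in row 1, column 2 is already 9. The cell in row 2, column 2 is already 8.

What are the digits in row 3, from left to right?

16 in 2 cells must be {7,9}; 17 in 2 cells must be {8,9}; 24 in 3 cells must be {7,8,9}.
(1,1) = 16 − 9 = 7 completes the 16 across.
(2,1) = 17 − 8 = 9 completes the 17 across.
(3,1) = 24 − 16 = 8 completes the 24 down.
(3,2) = 14 − 8 = 6 completes the 14 across.

8, 6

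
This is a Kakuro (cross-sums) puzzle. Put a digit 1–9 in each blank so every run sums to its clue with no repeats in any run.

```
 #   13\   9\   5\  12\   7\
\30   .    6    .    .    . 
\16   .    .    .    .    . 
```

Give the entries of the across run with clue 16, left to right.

16 in 5 cells must be {1,2,3,4,6}.
R2C2 = 9 − 6 = 3 completes the 9 down.
Given what's placed, R2C4 must be 4 to fit the 16 across and 12 down.
R1C4 = 12 − 4 = 8 completes the 12 down.
R2C1 = 6: the only remaining digit allowed by both the 16 across and the 13 down.
R1C1 = 13 − 6 = 7 completes the 13 down.
Given what's placed, R1C3 must be 4 to fit the 30 across and 5 down.
R1C5 = 30 − 25 = 5 completes the 30 across.
R2C3 = 5 − 4 = 1 completes the 5 down.
R2C5 = 16 − 14 = 2 completes the 16 across.

6, 3, 1, 4, 2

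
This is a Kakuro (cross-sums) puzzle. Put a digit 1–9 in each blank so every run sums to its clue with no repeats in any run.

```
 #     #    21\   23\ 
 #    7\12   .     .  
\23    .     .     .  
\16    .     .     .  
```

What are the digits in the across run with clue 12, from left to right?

23 in 3 cells must be {6,8,9}.
Only 6 fits R2C1 under both its across sum 23 and down sum 7.
R3C1 = 7 − 6 = 1 completes the 7 down.
Nothing is forced directly, so branch on R1C3, whose candidates are 8 or 9. If R1C3 = 9: then R1C2 would have to be in {3} for the 12 across but in {4,5,6,7,8,9} for the 21 down — contradiction. So R1C3 = 8.
R1C2 = 12 − 8 = 4 completes the 12 across.

4, 8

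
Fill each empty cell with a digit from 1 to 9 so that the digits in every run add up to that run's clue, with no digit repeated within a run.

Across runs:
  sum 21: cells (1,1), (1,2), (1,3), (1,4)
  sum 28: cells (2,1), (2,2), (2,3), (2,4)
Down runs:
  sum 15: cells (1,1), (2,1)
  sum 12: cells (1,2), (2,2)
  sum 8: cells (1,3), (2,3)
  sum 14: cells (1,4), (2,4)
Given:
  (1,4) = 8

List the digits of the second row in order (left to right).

9 8 5 6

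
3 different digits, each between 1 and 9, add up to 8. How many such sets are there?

3 distinct digits from 1–9 sum between 6 and 24.
Enumerating: {1,2,5}, {1,3,4}.

2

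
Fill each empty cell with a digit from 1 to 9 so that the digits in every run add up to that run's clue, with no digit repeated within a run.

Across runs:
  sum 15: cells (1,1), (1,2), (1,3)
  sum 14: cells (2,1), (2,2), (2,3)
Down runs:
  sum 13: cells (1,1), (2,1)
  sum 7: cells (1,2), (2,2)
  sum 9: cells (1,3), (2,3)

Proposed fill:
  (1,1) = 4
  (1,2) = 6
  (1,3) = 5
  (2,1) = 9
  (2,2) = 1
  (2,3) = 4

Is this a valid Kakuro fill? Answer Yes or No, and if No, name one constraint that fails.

Across: 4+6+5=15; 9+1+4=14. Down: 4+9=13; 6+1=7; 5+4=9. No digit repeats within any run.

Yes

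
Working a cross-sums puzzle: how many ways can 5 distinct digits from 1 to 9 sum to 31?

5

5 distinct digits from 1–9 sum between 15 and 35.
Enumerating: {1,6,7,8,9}, {2,5,7,8,9}, {3,4,7,8,9}, {3,5,6,8,9}, {4,5,6,7,9}.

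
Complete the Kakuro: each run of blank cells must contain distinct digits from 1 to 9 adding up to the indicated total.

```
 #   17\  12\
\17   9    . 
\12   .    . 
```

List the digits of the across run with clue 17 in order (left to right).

9, 8

17 in 2 cells must be {8,9}.
R1C2 = 17 − 9 = 8 completes the 17 across.
R2C1 = 17 − 9 = 8 completes the 17 down.
R2C2 = 12 − 8 = 4 completes the 12 across.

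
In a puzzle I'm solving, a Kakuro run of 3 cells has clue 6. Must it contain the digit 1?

The only way to make 6 from 3 distinct digits is {1,2,3}, which contains 1.

Yes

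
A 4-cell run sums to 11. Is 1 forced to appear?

Yes

The only way to make 11 from 4 distinct digits is {1,2,3,5}, which contains 1.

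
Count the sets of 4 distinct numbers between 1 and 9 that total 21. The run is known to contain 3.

5

4 distinct digits from 1–9 sum between 10 and 30.
Keeping only sets containing 3.
Enumerating: {1,3,8,9}, {2,3,7,9}, {3,4,5,9}, {3,4,6,8}, {3,5,6,7}.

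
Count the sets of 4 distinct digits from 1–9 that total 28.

2

4 distinct digits from 1–9 sum between 10 and 30.
Enumerating: {4,7,8,9}, {5,6,8,9}.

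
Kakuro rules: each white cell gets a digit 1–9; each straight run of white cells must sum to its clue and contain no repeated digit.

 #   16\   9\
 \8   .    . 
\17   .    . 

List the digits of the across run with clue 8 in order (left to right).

17 in 2 cells must be {8,9}; 16 in 2 cells must be {7,9}.
The 8 across and the 16 down share only 7, so R1C1 = 7.
R1C2 = 8 − 7 = 1 completes the 8 across.
R2C1 = 16 − 7 = 9 completes the 16 down.
R2C2 = 17 − 9 = 8 completes the 17 across.

7, 1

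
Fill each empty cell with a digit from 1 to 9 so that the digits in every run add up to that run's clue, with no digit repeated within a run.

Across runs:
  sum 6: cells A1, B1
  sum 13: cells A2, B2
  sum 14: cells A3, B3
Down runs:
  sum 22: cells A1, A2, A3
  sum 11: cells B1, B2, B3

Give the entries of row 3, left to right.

8 6

The 6 across and the 22 down share only 5, so A1 = 5.
B1 = 6 − 5 = 1 completes the 6 across.
Nothing is forced directly, so branch on A2, whose candidates are 8 or 9. If A2 = 8: then B2 would have to be in {5} for the 13 across but in {2,3,4,6,7,8} for the 11 down — contradiction. So A2 = 9.
B2 = 13 − 9 = 4 completes the 13 across.
A3 = 22 − 14 = 8 completes the 22 down.
B3 = 14 − 8 = 6 completes the 14 across.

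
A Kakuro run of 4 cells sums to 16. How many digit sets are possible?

4 distinct digits from 1–9 sum between 10 and 30.

8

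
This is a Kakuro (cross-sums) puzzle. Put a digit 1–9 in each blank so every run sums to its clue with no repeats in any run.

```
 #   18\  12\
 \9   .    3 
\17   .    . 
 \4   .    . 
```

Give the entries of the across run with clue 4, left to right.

3 1

17 in 2 cells must be {8,9}; 4 in 2 cells must be {1,3}.
R1C1 = 9 − 3 = 6 completes the 9 across.
R2C2 = 8: the only remaining digit allowed by both the 17 across and the 12 down.
Given what's placed, R3C1 must be 3 to fit the 4 across and 18 down.
R3C2 = 4 − 3 = 1 completes the 4 across.
R2C1 = 17 − 8 = 9 completes the 17 across.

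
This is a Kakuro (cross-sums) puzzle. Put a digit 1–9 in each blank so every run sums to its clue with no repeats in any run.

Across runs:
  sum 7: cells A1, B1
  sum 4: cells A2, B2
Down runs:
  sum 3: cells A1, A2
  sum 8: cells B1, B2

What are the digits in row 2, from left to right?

1 3

4 in 2 cells must be {1,3}; 3 in 2 cells must be {1,2}.
The 4 across and the 3 down share only 1, so A2 = 1.
B2 = 4 − 1 = 3 completes the 4 across.
A1 = 3 − 1 = 2 completes the 3 down.
B1 = 7 − 2 = 5 completes the 7 across.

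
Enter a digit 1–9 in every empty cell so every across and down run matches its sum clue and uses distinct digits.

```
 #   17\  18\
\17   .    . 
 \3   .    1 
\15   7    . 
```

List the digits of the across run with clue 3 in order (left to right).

17 in 2 cells must be {8,9}; 3 in 2 cells must be {1,2}.
R2C1 = 3 − 1 = 2 completes the 3 across.
R3C2 = 15 − 7 = 8 completes the 15 across.
R1C1 = 17 − 9 = 8 completes the 17 down.
R1C2 = 17 − 8 = 9 completes the 17 across.

2 1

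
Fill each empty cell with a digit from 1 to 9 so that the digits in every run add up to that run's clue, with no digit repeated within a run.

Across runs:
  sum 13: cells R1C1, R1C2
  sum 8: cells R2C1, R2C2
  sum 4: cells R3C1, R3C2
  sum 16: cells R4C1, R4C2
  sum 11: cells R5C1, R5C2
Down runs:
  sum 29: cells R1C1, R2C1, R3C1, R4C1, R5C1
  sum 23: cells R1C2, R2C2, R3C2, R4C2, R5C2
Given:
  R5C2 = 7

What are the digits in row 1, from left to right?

4 in 2 cells must be {1,3}; 16 in 2 cells must be {7,9}.
R4C2 = 9: the only remaining digit allowed by both the 16 across and the 23 down.
R5C1 = 11 − 7 = 4 completes the 11 across.
Given what's placed, R1C2 must be 4 to fit the 13 across and 23 down.
Given what's placed, R3C2 must be 1 to fit the 4 across and 23 down.
R4C1 = 16 − 9 = 7 completes the 16 across.
R1C1 = 13 − 4 = 9 completes the 13 across.

9 4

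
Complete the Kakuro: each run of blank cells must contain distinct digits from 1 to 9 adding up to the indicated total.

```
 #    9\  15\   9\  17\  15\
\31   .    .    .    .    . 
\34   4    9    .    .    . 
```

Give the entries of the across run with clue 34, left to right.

4, 9, 6, 8, 7

34 in 5 cells must be {4,6,7,8,9}; 17 in 2 cells must be {8,9}.
R1C1 = 9 − 4 = 5 completes the 9 down.
R1C2 = 15 − 9 = 6 completes the 15 down.
R2C4 = 8: the only remaining digit allowed by both the 34 across and the 17 down.
R1C4 = 17 − 8 = 9 completes the 17 down.
No cell is forced outright now. R2C3 can only be 6 or 7 (the digits allowed by both its 34 across and its 9 down). If R2C3 = 7: then R1C3 would have to be in {3,4,7,8} for the 31 across but in {2} for the 9 down — contradiction. So R2C3 = 6.
R1C3 = 9 − 6 = 3 completes the 9 down.
R1C5 = 31 − 23 = 8 completes the 31 across.
R2C5 = 34 − 27 = 7 completes the 34 across.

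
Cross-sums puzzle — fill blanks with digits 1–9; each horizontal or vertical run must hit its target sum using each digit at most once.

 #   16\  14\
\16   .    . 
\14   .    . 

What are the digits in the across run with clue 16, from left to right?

7 9

16 in 2 cells must be {7,9}.
The 16 across and the 14 down share only 9, so R1C2 = 9.
The 14 across and the 16 down share only 9, so R2C1 = 9.
R2C2 = 14 − 9 = 5 completes the 14 across.
R1C1 = 16 − 9 = 7 completes the 16 across.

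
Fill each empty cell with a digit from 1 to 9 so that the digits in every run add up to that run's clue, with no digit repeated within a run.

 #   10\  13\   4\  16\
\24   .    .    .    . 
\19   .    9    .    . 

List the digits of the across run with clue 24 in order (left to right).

4 in 2 cells must be {1,3}; 16 in 2 cells must be {7,9}.
R1C2 = 13 − 9 = 4 completes the 13 down.
R1C3 = 3: the only remaining digit allowed by both the 24 across and the 4 down.
Given what's placed, R1C4 must be 9 to fit the 24 across and 16 down.
R2C3 = 4 − 3 = 1 completes the 4 down.
R2C4 = 16 − 9 = 7 completes the 16 down.
R1C1 = 24 − 16 = 8 completes the 24 across.
R2C1 = 19 − 17 = 2 completes the 19 across.

8 4 3 9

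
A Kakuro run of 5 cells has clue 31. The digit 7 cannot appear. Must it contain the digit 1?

No

The only way to make 31 from 5 distinct digits under that restriction is {3,5,6,8,9}, which does not contain 1.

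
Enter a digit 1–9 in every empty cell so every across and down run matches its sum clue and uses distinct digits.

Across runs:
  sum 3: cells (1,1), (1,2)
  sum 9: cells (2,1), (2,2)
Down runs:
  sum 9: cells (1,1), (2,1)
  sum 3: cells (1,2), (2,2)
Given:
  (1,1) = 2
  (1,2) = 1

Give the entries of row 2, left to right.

7, 2

3 in 2 cells must be {1,2}.
(2,1) = 9 − 2 = 7 completes the 9 down.
(2,2) = 9 − 7 = 2 completes the 9 across.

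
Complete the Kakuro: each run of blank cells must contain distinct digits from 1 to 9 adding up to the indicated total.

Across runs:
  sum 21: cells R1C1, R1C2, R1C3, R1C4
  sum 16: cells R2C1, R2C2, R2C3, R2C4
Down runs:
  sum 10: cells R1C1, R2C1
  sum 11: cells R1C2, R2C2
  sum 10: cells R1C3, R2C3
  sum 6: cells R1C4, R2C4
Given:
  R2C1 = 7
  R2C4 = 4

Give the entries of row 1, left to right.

R1C1 = 10 − 7 = 3 completes the 10 down.
R1C4 = 6 − 4 = 2 completes the 6 down.
No cell is forced outright now. R2C2 can only be 2 or 3 (the digits allowed by both its 16 across and its 11 down). If R2C2 = 3: then R1C2 would have to be in {7,9} for the 21 across but in {8} for the 11 down — contradiction. So R2C2 = 2.
R1C2 = 11 − 2 = 9 completes the 11 down.
R1C3 = 21 − 14 = 7 completes the 21 across.
R2C3 = 16 − 13 = 3 completes the 16 across.

3, 9, 7, 2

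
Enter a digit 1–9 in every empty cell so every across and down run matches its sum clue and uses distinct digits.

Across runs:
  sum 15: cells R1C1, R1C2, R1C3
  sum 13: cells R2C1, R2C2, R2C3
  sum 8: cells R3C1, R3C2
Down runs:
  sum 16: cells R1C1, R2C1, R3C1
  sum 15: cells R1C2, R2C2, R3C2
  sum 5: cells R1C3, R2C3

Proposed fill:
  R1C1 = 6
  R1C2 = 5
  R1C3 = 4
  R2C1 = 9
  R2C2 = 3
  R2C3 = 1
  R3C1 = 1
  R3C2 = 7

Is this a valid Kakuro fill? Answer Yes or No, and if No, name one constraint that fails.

Yes

Across: 6+5+4=15; 9+3+1=13; 1+7=8. Down: 6+9+1=16; 5+3+7=15; 4+1=5. No digit repeats within any run.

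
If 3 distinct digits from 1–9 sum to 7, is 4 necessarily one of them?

The only way to make 7 from 3 distinct digits is {1,2,4}, which contains 4.

Yes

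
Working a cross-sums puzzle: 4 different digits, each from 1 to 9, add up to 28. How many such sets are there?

2

4 distinct digits from 1–9 sum between 10 and 30.
Enumerating: {4,7,8,9}, {5,6,8,9}.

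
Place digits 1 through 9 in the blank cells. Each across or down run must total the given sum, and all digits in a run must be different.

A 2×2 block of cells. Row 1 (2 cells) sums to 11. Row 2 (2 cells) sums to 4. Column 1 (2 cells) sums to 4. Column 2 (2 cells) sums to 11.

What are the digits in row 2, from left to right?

4 in 2 cells must be {1,3}.
The 11 across and the 4 down share only 3, so (1,1) = 3.
(1,2) = 11 − 3 = 8 completes the 11 across.
(2,1) = 4 − 3 = 1 completes the 4 down.
(2,2) = 4 − 1 = 3 completes the 4 across.

1 3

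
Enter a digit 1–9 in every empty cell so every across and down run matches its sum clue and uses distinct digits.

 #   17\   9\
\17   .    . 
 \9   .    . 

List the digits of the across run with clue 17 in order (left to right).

17 in 2 cells must be {8,9}.
The 17 across and the 9 down share only 8, so R1C2 = 8.
The 9 across and the 17 down share only 8, so R2C1 = 8.
R2C2 = 9 − 8 = 1 completes the 9 across.
R1C1 = 17 − 8 = 9 completes the 17 across.

9 8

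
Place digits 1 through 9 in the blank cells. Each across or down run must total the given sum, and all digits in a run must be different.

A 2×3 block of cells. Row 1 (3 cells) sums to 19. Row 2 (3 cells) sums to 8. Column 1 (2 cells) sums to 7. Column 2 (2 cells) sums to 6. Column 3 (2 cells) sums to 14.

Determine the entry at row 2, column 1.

The 8 across and the 14 down share only 5, so (2,3) = 5.
(1,3) = 14 − 5 = 9 completes the 14 down.
Nothing is forced directly, so branch on (1,2), whose candidates are 2 or 4. If (1,2) = 2: then (1,1) would have to be in {8} for the 19 across but in {1,2,3,4,5,6} for the 7 down — contradiction. So (1,2) = 4.
(1,1) = 19 − 13 = 6 completes the 19 across.
(2,1) = 7 − 6 = 1 completes the 7 down.
(2,2) = 8 − 6 = 2 completes the 8 across.

1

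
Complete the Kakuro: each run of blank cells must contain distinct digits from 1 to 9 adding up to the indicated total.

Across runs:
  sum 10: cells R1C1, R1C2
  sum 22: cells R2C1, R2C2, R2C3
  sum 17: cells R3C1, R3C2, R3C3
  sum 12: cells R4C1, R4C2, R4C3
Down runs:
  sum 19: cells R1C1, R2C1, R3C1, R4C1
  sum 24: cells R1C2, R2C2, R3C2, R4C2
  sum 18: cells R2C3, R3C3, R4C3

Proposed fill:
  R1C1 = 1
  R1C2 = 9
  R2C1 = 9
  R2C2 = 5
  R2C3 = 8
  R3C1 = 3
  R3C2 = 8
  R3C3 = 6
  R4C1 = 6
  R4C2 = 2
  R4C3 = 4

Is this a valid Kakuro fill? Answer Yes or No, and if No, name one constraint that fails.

Yes

Across: 1+9=10; 9+5+8=22; 3+8+6=17; 6+2+4=12. Down: 1+9+3+6=19; 9+5+8+2=24; 8+6+4=18. No digit repeats within any run.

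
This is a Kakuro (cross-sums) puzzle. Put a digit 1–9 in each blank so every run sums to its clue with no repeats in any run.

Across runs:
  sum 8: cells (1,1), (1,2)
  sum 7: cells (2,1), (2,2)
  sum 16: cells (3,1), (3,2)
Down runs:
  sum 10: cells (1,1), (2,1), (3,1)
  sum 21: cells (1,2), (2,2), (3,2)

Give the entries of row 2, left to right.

2, 5

16 in 2 cells must be {7,9}.
The 16 across and the 10 down share only 7, so (3,1) = 7.
(3,2) = 16 − 7 = 9 completes the 16 across.
Nothing is forced directly, so branch on (1,1), whose candidates are 1 or 2. If (1,1) = 2: then (1,2) would have to be in {6} for the 8 across but in {4,5,7,8} for the 21 down — contradiction. So (1,1) = 1.
(1,2) = 8 − 1 = 7 completes the 8 across.
(2,1) = 10 − 8 = 2 completes the 10 down.
(2,2) = 7 − 2 = 5 completes the 7 across.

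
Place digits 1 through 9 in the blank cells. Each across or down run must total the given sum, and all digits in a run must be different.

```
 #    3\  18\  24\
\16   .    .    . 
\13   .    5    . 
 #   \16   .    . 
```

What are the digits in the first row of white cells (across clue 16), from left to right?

2 6 8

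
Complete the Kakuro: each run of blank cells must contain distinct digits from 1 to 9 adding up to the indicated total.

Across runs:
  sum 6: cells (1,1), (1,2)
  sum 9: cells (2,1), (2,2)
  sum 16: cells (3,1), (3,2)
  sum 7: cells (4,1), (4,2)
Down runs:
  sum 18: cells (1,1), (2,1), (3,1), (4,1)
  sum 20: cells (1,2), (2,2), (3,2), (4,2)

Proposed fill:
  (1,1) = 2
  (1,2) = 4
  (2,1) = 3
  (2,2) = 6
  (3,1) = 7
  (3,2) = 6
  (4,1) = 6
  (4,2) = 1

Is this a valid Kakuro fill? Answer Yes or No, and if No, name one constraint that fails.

No — the across run (3,1)–(3,2) sums to 13, not 16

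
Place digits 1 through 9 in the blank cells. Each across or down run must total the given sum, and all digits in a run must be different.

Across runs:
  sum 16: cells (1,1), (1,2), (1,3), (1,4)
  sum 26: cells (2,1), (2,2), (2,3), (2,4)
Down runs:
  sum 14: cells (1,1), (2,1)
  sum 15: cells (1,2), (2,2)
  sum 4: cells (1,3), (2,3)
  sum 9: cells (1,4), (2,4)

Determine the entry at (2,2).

8

4 in 2 cells must be {1,3}.
Only 3 fits (2,3) under both its across sum 26 and down sum 4.
(1,3) = 4 − 3 = 1 completes the 4 down.
Nothing is forced directly, so branch on (2,4), whose candidates are 6 or 8. If (2,4) = 8: then (1,4) would have to be in {2,3,4,5,6,7,8,9} for the 16 across but in {1} for the 9 down — contradiction. So (2,4) = 6.
(1,4) = 9 − 6 = 3 completes the 9 down.
No cell is forced outright now. (1,1) can only be 5 or 8 (the digits allowed by both its 16 across and its 14 down). If (1,1) = 8: then (1,2) would have to be in {4} for the 16 across but in {6,7,8,9} for the 15 down — contradiction. So (1,1) = 5.
(1,2) = 16 − 9 = 7 completes the 16 across.
(2,1) = 14 − 5 = 9 completes the 14 down.
(2,2) = 26 − 18 = 8 completes the 26 across.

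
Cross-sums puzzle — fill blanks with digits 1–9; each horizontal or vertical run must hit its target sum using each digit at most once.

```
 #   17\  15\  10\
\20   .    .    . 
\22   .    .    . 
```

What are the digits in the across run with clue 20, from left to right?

17 in 2 cells must be {8,9}.
Nothing is forced directly, so branch on R1C1, whose candidates are 8 or 9. If R1C1 = 9: that forces R2C1 = 8, R2C2 = 9, after which R2C3 would have to be in {5} for the 22 across but in {1,2,3,4,6,7,8,9} for the 10 down — contradiction. So R1C1 = 8.
R2C1 = 17 − 8 = 9 completes the 17 down.
Nothing is forced directly, so branch on R1C2, whose candidates are 7 or 9. If R1C2 = 7: then R1C3 would have to be in {5} for the 20 across but in {1,2,3,4,6,7,8,9} for the 10 down — contradiction. So R1C2 = 9.
R1C3 = 20 − 17 = 3 completes the 20 across.
R2C2 = 15 − 9 = 6 completes the 15 down.
R2C3 = 22 − 15 = 7 completes the 22 across.

8, 9, 3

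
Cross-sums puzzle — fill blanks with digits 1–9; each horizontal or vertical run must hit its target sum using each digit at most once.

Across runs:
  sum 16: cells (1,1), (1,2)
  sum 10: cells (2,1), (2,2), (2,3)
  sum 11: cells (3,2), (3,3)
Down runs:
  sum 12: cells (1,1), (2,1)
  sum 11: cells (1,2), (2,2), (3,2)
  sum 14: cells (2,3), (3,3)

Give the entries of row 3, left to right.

3 8

16 in 2 cells must be {7,9}.
The 16 across and the 11 down share only 7, so (1,2) = 7.
(3,2) = 3: the only remaining digit allowed by both the 11 across and the 11 down.
(3,3) = 11 − 3 = 8 completes the 11 across.
(1,1) = 16 − 7 = 9 completes the 16 across.
(2,1) = 12 − 9 = 3 completes the 12 down.
(2,2) = 11 − 10 = 1 completes the 11 down.
(2,3) = 10 − 4 = 6 completes the 10 across.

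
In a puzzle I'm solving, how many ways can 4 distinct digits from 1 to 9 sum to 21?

4 distinct digits from 1–9 sum between 10 and 30.

11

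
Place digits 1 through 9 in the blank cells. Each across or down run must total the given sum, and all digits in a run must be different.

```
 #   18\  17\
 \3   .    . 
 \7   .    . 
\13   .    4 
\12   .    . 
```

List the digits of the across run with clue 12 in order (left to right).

3 in 2 cells must be {1,2}.
R3C1 = 13 − 4 = 9 completes the 13 across.
Nothing is forced directly, so branch on R4C1, whose candidates are 3 or 4 or 5. If R4C1 = 4: that forces R1C1 = 2, R1C2 = 1, R2C1 = 3, after which R2C2 would have to be in {4} for the 7 across but in {3,5,7,9} for the 17 down — contradiction. If R4C1 = 5: that forces R1C1 = 1, R1C2 = 2, R2C1 = 3, after which R2C2 would have to be in {4} for the 7 across but in {3,5,6,8} for the 17 down — contradiction. So R4C1 = 3.
R4C2 = 12 − 3 = 9 completes the 12 across.
R1C2 = 1: the only remaining digit allowed by both the 3 across and the 17 down.
R2C2 = 17 − 14 = 3 completes the 17 down.
R1C1 = 3 − 1 = 2 completes the 3 across.
R2C1 = 7 − 3 = 4 completes the 7 across.

3, 9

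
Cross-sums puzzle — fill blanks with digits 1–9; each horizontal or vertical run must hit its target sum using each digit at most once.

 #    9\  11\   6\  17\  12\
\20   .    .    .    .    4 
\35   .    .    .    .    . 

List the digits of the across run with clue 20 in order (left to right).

2 5 1 8 4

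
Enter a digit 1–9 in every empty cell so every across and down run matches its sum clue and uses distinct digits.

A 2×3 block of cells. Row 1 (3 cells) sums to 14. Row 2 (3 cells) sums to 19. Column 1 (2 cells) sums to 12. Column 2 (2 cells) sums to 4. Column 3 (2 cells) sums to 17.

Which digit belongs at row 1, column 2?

4 in 2 cells must be {1,3}; 17 in 2 cells must be {8,9}.
The 19 across and the 4 down share only 3, so (2,2) = 3.
Given what's placed, (2,3) must be 9 to fit the 19 across and 17 down.
(1,2) = 4 − 3 = 1 completes the 4 down.
(1,3) = 17 − 9 = 8 completes the 17 down.
(2,1) = 19 − 12 = 7 completes the 19 across.
(1,1) = 14 − 9 = 5 completes the 14 across.

1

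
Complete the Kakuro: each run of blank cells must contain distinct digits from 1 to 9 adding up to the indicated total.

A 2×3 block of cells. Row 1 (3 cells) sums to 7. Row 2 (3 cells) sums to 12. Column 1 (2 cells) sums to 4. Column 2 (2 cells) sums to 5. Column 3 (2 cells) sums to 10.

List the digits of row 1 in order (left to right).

1 4 2

7 in 3 cells must be {1,2,4}; 4 in 2 cells must be {1,3}.
The 7 across and the 4 down share only 1, so (1,1) = 1.
(2,1) = 4 − 1 = 3 completes the 4 down.
Nothing is forced directly, so branch on (1,2), whose candidates are 2 or 4. If (1,2) = 2: that forces (1,3) = 4, after which (2,2) would have to be in {1,2,4,5,7,8} for the 12 across but in {3} for the 5 down — contradiction. So (1,2) = 4.
(1,3) = 7 − 5 = 2 completes the 7 across.
(2,2) = 5 − 4 = 1 completes the 5 down.
(2,3) = 12 − 4 = 8 completes the 12 across.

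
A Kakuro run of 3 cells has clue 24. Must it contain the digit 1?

No

The only way to make 24 from 3 distinct digits is {7,8,9}, which does not contain 1.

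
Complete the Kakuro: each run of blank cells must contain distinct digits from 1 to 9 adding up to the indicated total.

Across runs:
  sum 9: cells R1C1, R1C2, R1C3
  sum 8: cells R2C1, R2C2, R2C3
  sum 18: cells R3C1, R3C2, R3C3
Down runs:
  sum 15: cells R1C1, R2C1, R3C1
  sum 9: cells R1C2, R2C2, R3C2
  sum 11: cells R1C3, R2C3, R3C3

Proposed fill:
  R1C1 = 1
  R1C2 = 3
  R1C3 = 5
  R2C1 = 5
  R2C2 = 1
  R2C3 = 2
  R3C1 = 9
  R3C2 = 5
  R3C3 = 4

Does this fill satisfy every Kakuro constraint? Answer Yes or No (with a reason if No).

Yes

Across: 1+3+5=9; 5+1+2=8; 9+5+4=18. Down: 1+5+9=15; 3+1+5=9; 5+2+4=11. No digit repeats within any run.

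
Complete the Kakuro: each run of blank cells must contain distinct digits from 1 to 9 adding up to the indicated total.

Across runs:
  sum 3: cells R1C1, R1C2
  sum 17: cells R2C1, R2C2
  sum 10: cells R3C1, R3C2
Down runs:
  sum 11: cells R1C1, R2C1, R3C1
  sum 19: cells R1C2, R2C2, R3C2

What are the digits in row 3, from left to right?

3 in 2 cells must be {1,2}; 17 in 2 cells must be {8,9}.
The 3 across and the 19 down share only 2, so R1C2 = 2.
The 17 across and the 11 down share only 8, so R2C1 = 8.
R2C2 = 17 − 8 = 9 completes the 17 across.
R3C2 = 19 − 11 = 8 completes the 19 down.
R1C1 = 3 − 2 = 1 completes the 3 across.
R3C1 = 10 − 8 = 2 completes the 10 across.

2, 8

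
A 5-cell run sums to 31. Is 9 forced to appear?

Yes

Every partition of 31 into 5 distinct digits includes 9: {1,6,7,8,9}, {2,5,7,8,9}, {3,4,7,8,9}, {3,5,6,8,9}, {4,5,6,7,9}.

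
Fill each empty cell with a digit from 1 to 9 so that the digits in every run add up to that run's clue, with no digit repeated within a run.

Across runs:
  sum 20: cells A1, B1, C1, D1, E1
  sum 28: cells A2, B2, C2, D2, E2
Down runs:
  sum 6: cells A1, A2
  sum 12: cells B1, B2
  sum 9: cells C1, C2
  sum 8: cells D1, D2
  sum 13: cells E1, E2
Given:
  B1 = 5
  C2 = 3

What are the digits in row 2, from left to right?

4 7 3 5 9

C1 = 9 − 3 = 6 completes the 9 down.
E1 = 4: the only remaining digit allowed by both the 20 across and the 13 down.
B2 = 12 − 5 = 7 completes the 12 down.
E2 = 13 − 4 = 9 completes the 13 down.
A1 = 2: the only remaining digit allowed by both the 20 across and the 6 down.
D1 = 20 − 17 = 3 completes the 20 across.
A2 = 6 − 2 = 4 completes the 6 down.
D2 = 28 − 23 = 5 completes the 28 across.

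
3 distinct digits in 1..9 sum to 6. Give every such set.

{1,2,3}

3 distinct digits from 1–9 sum between 6 and 24.
Only one set works: {1,2,3}.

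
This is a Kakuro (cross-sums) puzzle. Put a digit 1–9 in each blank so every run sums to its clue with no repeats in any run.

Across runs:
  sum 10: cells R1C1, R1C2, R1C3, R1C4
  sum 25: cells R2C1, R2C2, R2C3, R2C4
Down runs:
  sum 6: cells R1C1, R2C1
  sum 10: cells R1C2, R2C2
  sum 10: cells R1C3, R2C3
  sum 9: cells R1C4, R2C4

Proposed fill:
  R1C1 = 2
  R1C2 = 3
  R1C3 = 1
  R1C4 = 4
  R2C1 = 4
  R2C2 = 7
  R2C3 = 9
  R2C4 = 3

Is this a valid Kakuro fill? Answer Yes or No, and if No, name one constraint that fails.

No — the down run R1C4–R2C4 sums to 7, not 9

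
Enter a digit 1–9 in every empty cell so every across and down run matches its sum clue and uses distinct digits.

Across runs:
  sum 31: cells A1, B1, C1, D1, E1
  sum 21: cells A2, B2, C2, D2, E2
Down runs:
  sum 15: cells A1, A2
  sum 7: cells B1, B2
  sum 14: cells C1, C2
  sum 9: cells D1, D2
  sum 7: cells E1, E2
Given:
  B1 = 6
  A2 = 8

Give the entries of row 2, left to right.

8, 1, 5, 4, 3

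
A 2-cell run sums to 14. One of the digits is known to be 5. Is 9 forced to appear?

Yes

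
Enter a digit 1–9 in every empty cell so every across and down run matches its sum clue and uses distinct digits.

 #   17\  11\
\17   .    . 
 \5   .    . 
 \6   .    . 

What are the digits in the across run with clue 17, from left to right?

17 in 2 cells must be {8,9}.
The 17 across and the 11 down share only 8, so R1C2 = 8.
R1C1 = 17 − 8 = 9 completes the 17 across.
Nothing is forced directly, so branch on R2C2, whose candidates are 1 or 2. If R2C2 = 1: then R2C1 would have to be in {4} for the 5 across but in {1,2,3,5,6,7} for the 17 down — contradiction. So R2C2 = 2.
R2C1 = 5 − 2 = 3 completes the 5 across.
R3C1 = 17 − 12 = 5 completes the 17 down.
R3C2 = 6 − 5 = 1 completes the 6 across.

9 8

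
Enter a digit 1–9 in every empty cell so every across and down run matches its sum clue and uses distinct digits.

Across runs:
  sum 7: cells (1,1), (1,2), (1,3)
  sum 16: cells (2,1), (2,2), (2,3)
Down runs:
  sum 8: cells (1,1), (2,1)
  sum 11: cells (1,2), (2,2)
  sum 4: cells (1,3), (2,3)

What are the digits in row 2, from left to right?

6, 7, 3

7 in 3 cells must be {1,2,4}; 4 in 2 cells must be {1,3}.
The 7 across and the 4 down share only 1, so (1,3) = 1.
(2,3) = 4 − 1 = 3 completes the 4 down.
Given what's placed, (1,1) must be 2 to fit the 7 across and 8 down.
(1,2) = 7 − 3 = 4 completes the 7 across.
(2,1) = 8 − 2 = 6 completes the 8 down.
(2,2) = 16 − 9 = 7 completes the 16 across.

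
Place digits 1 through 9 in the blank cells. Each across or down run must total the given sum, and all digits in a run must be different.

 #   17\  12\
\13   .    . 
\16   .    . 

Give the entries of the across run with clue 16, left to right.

16 in 2 cells must be {7,9}; 17 in 2 cells must be {8,9}.
The 16 across and the 17 down share only 9, so R2C1 = 9.
R2C2 = 16 − 9 = 7 completes the 16 across.
R1C1 = 17 − 9 = 8 completes the 17 down.
R1C2 = 13 − 8 = 5 completes the 13 across.

9 7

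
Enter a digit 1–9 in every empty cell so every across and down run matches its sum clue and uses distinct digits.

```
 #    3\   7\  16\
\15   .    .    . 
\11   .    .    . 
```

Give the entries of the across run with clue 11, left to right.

1 3 7

3 in 2 cells must be {1,2}; 16 in 2 cells must be {7,9}.
The 11 across and the 16 down share only 7, so R2C3 = 7.
R1C3 = 16 − 7 = 9 completes the 16 down.
Given what's placed, R2C1 must be 1 to fit the 11 across and 3 down.
R2C2 = 11 − 8 = 3 completes the 11 across.
R1C1 = 3 − 1 = 2 completes the 3 down.
R1C2 = 15 − 11 = 4 completes the 15 across.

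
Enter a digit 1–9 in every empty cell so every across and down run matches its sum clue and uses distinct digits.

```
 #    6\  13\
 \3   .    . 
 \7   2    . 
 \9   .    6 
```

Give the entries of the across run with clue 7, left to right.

3 in 2 cells must be {1,2}; 6 in 3 cells must be {1,2,3}.
Given what's placed, R1C1 must be 1 to fit the 3 across and 6 down.
R1C2 = 3 − 1 = 2 completes the 3 across.
R2C2 = 7 − 2 = 5 completes the 7 across.
R3C1 = 9 − 6 = 3 completes the 9 across.

2, 5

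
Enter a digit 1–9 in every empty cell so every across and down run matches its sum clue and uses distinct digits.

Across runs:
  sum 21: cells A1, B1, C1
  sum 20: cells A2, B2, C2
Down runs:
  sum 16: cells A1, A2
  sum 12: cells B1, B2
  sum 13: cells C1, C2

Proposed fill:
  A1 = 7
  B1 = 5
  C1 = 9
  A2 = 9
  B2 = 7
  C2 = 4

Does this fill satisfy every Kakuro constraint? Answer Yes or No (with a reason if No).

Across: 7+5+9=21; 9+7+4=20. Down: 7+9=16; 5+7=12; 9+4=13. No digit repeats within any run.

Yes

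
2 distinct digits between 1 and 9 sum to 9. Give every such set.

2 distinct digits from 1–9 sum between 3 and 17.

{1,8}; {2,7}; {3,6}; {4,5}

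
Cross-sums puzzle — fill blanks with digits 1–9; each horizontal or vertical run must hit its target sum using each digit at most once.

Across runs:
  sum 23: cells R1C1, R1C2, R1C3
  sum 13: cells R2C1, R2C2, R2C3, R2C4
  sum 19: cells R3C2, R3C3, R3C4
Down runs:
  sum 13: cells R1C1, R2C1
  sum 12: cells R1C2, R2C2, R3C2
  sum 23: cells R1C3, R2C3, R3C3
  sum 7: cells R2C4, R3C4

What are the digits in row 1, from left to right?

23 in 3 cells must be {6,8,9}.
Only 6 fits R2C3 under both its across sum 13 and down sum 23.
Given what's placed, R2C1 must be 4 to fit the 13 across and 13 down.
R1C1 = 13 − 4 = 9 completes the 13 down.
R1C3 = 8: the only remaining digit allowed by both the 23 across and the 23 down.
R3C3 = 23 − 14 = 9 completes the 23 down.
R1C2 = 23 − 17 = 6 completes the 23 across.

9 6 8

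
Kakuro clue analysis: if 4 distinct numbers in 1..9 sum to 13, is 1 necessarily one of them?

Every partition of 13 into 4 distinct digits includes 1: {1,2,3,7}, {1,2,4,6}, {1,3,4,5}.

Yes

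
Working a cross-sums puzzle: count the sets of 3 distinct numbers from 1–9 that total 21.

3 distinct digits from 1–9 sum between 6 and 24.
Enumerating: {4,8,9}, {5,7,9}, {6,7,8}.

3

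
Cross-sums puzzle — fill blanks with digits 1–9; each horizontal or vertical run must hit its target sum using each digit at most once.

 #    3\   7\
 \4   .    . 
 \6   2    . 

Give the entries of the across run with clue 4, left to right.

4 in 2 cells must be {1,3}; 3 in 2 cells must be {1,2}.
R1C1 = 3 − 2 = 1 completes the 3 down.
R1C2 = 4 − 1 = 3 completes the 4 across.
R2C2 = 6 − 2 = 4 completes the 6 across.

1 3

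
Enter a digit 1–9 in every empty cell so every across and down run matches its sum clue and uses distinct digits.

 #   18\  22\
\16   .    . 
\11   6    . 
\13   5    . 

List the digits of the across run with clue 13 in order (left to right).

5 8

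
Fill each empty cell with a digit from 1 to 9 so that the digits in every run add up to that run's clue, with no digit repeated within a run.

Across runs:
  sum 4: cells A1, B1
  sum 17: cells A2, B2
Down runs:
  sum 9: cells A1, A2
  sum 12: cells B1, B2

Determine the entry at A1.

1

4 in 2 cells must be {1,3}; 17 in 2 cells must be {8,9}.
The 4 across and the 12 down share only 3, so B1 = 3.
The 17 across and the 9 down share only 8, so A2 = 8.
B2 = 17 − 8 = 9 completes the 17 across.
A1 = 4 − 3 = 1 completes the 4 across.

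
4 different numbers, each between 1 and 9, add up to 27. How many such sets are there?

4 distinct digits from 1–9 sum between 10 and 30.
Enumerating: {3,7,8,9}, {4,6,8,9}, {5,6,7,9}.

3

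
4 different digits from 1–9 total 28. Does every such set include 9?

Yes

Every partition of 28 into 4 distinct digits includes 9: {4,7,8,9}, {5,6,8,9}.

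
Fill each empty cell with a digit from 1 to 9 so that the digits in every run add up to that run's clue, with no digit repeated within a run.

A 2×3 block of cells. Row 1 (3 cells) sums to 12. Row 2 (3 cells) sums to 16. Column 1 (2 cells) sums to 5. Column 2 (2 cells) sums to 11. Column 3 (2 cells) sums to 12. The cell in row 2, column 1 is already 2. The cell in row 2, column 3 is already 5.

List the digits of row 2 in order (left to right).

(1,1) = 5 − 2 = 3 completes the 5 down.
(1,3) = 12 − 5 = 7 completes the 12 down.
(2,2) = 16 − 7 = 9 completes the 16 across.
(1,2) = 12 − 10 = 2 completes the 12 across.

2, 9, 5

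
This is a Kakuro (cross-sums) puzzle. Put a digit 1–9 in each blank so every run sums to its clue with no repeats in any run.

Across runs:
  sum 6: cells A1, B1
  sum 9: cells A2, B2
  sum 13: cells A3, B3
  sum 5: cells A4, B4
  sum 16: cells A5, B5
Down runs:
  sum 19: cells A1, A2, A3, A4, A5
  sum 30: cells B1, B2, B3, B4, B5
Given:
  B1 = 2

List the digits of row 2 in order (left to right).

2 7

16 in 2 cells must be {7,9}.
A1 = 6 − 2 = 4 completes the 6 across.
B4 = 4: the only remaining digit allowed by both the 5 across and the 30 down.
A4 = 5 − 4 = 1 completes the 5 across.
Nothing is forced directly, so branch on B2, whose candidates are 7 or 8. If B2 = 8: then A2 would have to be in {1} for the 9 across but in {2,3,5,6,7,9} for the 19 down — contradiction. So B2 = 7.
A2 = 9 − 7 = 2 completes the 9 across.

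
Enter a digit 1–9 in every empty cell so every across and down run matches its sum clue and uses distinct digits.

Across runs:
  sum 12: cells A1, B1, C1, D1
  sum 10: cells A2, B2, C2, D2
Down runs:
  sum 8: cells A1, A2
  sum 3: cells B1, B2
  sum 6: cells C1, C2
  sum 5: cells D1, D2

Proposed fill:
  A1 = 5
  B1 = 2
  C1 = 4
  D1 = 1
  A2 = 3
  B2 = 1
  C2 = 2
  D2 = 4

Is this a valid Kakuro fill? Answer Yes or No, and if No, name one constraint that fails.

Across: 5+2+4+1=12; 3+1+2+4=10. Down: 5+3=8; 2+1=3; 4+2=6; 1+4=5. No digit repeats within any run.

Yes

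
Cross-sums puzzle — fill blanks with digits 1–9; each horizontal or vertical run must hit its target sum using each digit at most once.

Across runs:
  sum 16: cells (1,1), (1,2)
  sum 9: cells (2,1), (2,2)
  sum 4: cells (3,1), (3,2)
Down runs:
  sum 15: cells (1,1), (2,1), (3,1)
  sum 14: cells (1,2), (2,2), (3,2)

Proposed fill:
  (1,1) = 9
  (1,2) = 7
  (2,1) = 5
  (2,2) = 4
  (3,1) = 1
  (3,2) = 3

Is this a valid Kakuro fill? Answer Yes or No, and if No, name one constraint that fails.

Yes

Across: 9+7=16; 5+4=9; 1+3=4. Down: 9+5+1=15; 7+4+3=14. No digit repeats within any run.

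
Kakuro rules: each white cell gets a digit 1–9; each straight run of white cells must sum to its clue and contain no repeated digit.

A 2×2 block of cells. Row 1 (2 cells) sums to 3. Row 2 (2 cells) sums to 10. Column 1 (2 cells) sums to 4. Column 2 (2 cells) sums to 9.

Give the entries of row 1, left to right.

1, 2

3 in 2 cells must be {1,2}; 4 in 2 cells must be {1,3}.
The 3 across and the 4 down share only 1, so (1,1) = 1.
(1,2) = 3 − 1 = 2 completes the 3 across.
(2,1) = 4 − 1 = 3 completes the 4 down.
(2,2) = 10 − 3 = 7 completes the 10 across.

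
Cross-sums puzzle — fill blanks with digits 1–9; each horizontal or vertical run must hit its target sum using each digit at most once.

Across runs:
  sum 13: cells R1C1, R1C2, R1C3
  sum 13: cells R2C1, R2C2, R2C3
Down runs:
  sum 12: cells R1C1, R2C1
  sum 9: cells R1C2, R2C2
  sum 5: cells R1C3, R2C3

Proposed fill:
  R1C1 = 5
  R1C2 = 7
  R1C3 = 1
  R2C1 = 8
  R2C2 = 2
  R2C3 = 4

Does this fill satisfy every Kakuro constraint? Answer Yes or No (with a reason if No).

No — the across run R2C1–R2C3 sums to 14, not 13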